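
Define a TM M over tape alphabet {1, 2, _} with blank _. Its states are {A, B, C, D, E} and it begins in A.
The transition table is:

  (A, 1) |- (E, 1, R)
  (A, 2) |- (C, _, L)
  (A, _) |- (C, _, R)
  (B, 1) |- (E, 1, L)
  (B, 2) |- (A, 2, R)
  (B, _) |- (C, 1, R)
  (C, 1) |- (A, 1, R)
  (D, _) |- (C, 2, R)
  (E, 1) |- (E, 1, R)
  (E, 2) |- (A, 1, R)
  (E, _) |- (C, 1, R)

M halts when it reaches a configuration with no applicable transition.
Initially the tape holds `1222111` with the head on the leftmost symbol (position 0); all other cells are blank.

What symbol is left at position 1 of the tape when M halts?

state=A head=0 tape=[1]222111   (A,1)→(E,1,R)
state=E head=1 tape=1[2]22111   (E,2)→(A,1,R)
state=A head=2 tape=11[2]2111   (A,2)→(C,_,L)
state=C head=1 tape=1[1]_2111   (C,1)→(A,1,R)
state=A head=2 tape=11[_]2111   (A,_)→(C,_,R)
state=C head=3 tape=11_[2]111
Cell 1 holds 1 when M halts.

1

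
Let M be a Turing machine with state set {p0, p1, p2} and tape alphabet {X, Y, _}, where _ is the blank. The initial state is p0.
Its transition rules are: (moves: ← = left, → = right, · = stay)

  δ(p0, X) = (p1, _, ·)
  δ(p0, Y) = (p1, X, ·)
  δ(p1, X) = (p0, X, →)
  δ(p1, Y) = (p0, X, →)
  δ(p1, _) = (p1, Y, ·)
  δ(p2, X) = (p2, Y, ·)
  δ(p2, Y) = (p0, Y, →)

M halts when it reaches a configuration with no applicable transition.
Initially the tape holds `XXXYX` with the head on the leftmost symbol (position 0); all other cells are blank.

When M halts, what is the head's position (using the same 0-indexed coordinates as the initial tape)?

5

p0 | [X]XXYX_   read X → write _, move ·, go to p1
p1 | [_]XXYX_   read _ → write Y, move ·, go to p1
p1 | [Y]XXYX_   read Y → write X, move →, go to p0
p0 | X[X]XYX_   read X → write _, move ·, go to p1
p1 | X[_]XYX_   read _ → write Y, move ·, go to p1
p1 | X[Y]XYX_   read Y → write X, move →, go to p0
p0 | XX[X]YX_   read X → write _, move ·, go to p1
p1 | XX[_]YX_   read _ → write Y, move ·, go to p1
p1 | XX[Y]YX_   read Y → write X, move →, go to p0
p0 | XXX[Y]X_   read Y → write X, move ·, go to p1
p1 | XXX[X]X_   read X → write X, move →, go to p0
p0 | XXXX[X]_   read X → write _, move ·, go to p1
p1 | XXXX[_]_   read _ → write Y, move ·, go to p1
p1 | XXXX[Y]_   read Y → write X, move →, go to p0
p0 | XXXXX[_]
At halt the head is at cell 5.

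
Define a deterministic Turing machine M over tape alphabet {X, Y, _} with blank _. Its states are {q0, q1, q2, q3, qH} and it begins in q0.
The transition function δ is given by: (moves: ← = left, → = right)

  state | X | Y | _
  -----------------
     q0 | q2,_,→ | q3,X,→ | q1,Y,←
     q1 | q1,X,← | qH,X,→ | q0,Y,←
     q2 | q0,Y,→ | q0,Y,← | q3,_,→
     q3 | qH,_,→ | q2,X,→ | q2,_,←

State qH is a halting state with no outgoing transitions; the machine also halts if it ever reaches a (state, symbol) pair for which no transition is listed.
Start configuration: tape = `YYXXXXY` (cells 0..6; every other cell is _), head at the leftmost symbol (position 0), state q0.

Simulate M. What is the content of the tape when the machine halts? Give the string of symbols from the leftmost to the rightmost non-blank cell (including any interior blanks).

state=q0 head=0 tape=[Y]YXXXXY   (q0,Y)→(q3,X,→)
state=q3 head=1 tape=X[Y]XXXXY   (q3,Y)→(q2,X,→)
state=q2 head=2 tape=XX[X]XXXY   (q2,X)→(q0,Y,→)
state=q0 head=3 tape=XXY[X]XXY   (q0,X)→(q2,_,→)
state=q2 head=4 tape=XXY_[X]XY   (q2,X)→(q0,Y,→)
state=q0 head=5 tape=XXY_Y[X]Y   (q0,X)→(q2,_,→)
state=q2 head=6 tape=XXY_Y_[Y]   (q2,Y)→(q0,Y,←)
state=q0 head=5 tape=XXY_Y[_]Y   (q0,_)→(q1,Y,←)
state=q1 head=4 tape=XXY_[Y]YY   (q1,Y)→(qH,X,→)
state=qH head=5 tape=XXY_X[Y]Y
The non-blank tape span at halt is XXY_XYY.

XXY_XYY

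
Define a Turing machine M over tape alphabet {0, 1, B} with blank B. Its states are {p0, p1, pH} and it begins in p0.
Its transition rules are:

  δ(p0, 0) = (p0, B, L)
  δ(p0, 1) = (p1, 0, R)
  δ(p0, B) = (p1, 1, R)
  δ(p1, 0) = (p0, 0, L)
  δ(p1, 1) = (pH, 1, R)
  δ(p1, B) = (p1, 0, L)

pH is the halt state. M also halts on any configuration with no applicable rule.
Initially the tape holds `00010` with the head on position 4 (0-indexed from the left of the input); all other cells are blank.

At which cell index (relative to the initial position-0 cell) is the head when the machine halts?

state=p0 head=4 tape=B0001[0]   (p0,0)→(p0,B,L)
state=p0 head=3 tape=B000[1]B   (p0,1)→(p1,0,R)
state=p1 head=4 tape=B0000[B]   (p1,B)→(p1,0,L)
state=p1 head=3 tape=B000[0]0   (p1,0)→(p0,0,L)
state=p0 head=2 tape=B00[0]00   (p0,0)→(p0,B,L)
state=p0 head=1 tape=B0[0]B00   (p0,0)→(p0,B,L)
state=p0 head=0 tape=B[0]BB00   (p0,0)→(p0,B,L)
state=p0 head=-1 tape=[B]BBB00   (p0,B)→(p1,1,R)
state=p1 head=0 tape=1[B]BB00   (p1,B)→(p1,0,L)
state=p1 head=-1 tape=[1]0BB00   (p1,1)→(pH,1,R)
state=pH head=0 tape=1[0]BB00
At halt the head is at cell 0.

0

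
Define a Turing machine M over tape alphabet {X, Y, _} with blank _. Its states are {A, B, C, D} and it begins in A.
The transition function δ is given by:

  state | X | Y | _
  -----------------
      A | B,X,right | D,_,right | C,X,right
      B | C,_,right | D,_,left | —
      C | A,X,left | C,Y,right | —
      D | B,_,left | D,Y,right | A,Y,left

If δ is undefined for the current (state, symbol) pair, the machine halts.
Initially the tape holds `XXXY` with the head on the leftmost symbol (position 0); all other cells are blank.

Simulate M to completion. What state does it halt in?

A | [X]XXY_   read X → write X, move right, go to B
B | X[X]XY_   read X → write _, move right, go to C
C | X_[X]Y_   read X → write X, move left, go to A
A | X[_]XY_   read _ → write X, move right, go to C
C | XX[X]Y_   read X → write X, move left, go to A
A | X[X]XY_   read X → write X, move right, go to B
B | XX[X]Y_   read X → write _, move right, go to C
C | XX_[Y]_   read Y → write Y, move right, go to C
C | XX_Y[_]
No transition is defined for (C, _); M halts in state C.

C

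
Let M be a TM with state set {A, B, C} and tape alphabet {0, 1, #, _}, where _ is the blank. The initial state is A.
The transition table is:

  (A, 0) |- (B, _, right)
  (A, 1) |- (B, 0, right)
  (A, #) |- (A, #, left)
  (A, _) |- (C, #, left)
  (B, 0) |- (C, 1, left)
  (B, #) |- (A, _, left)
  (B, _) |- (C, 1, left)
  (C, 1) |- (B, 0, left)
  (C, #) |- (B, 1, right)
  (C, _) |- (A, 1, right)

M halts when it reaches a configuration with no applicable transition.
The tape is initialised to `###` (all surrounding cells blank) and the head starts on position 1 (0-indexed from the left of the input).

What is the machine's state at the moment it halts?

C

state=A head=1 tape=__#[#]#_   (A,#)→(A,#,left)
state=A head=0 tape=__[#]##_   (A,#)→(A,#,left)
state=A head=-1 tape=_[_]###_   (A,_)→(C,#,left)
state=C head=-2 tape=[_]####_   (C,_)→(A,1,right)
state=A head=-1 tape=1[#]###_   (A,#)→(A,#,left)
state=A head=-2 tape=[1]####_   (A,1)→(B,0,right)
state=B head=-1 tape=0[#]###_   (B,#)→(A,_,left)
state=A head=-2 tape=[0]_###_   (A,0)→(B,_,right)
state=B head=-1 tape=_[_]###_   (B,_)→(C,1,left)
state=C head=-2 tape=[_]1###_   (C,_)→(A,1,right)
state=A head=-1 tape=1[1]###_   (A,1)→(B,0,right)
state=B head=0 tape=10[#]##_   (B,#)→(A,_,left)
state=A head=-1 tape=1[0]_##_   (A,0)→(B,_,right)
state=B head=0 tape=1_[_]##_   (B,_)→(C,1,left)
state=C head=-1 tape=1[_]1##_   (C,_)→(A,1,right)
state=A head=0 tape=11[1]##_   (A,1)→(B,0,right)
state=B head=1 tape=110[#]#_   (B,#)→(A,_,left)
state=A head=0 tape=11[0]_#_   (A,0)→(B,_,right)
state=B head=1 tape=11_[_]#_   (B,_)→(C,1,left)
state=C head=0 tape=11[_]1#_   (C,_)→(A,1,right)
state=A head=1 tape=111[1]#_   (A,1)→(B,0,right)
state=B head=2 tape=1110[#]_   (B,#)→(A,_,left)
state=A head=1 tape=111[0]__   (A,0)→(B,_,right)
state=B head=2 tape=111_[_]_   (B,_)→(C,1,left)
state=C head=1 tape=111[_]1_   (C,_)→(A,1,right)
state=A head=2 tape=1111[1]_   (A,1)→(B,0,right)
state=B head=3 tape=11110[_]   (B,_)→(C,1,left)
state=C head=2 tape=1111[0]1
No transition is defined for (C, 0); M halts in state C.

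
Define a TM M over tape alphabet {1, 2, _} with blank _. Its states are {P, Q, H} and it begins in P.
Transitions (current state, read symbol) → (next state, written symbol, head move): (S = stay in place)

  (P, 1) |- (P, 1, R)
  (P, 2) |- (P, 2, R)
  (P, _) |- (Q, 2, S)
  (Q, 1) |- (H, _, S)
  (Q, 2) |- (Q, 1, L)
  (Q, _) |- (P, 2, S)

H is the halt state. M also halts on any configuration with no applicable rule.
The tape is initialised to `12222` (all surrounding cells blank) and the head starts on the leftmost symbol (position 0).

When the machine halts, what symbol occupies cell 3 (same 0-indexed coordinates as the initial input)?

P | [1]2222_   read 1 → write 1, move R, go to P
P | 1[2]222_   read 2 → write 2, move R, go to P
P | 12[2]22_   read 2 → write 2, move R, go to P
P | 122[2]2_   read 2 → write 2, move R, go to P
P | 1222[2]_   read 2 → write 2, move R, go to P
P | 12222[_]   read _ → write 2, move S, go to Q
Q | 12222[2]   read 2 → write 1, move L, go to Q
Q | 1222[2]1   read 2 → write 1, move L, go to Q
Q | 122[2]11   read 2 → write 1, move L, go to Q
Q | 12[2]111   read 2 → write 1, move L, go to Q
Q | 1[2]1111   read 2 → write 1, move L, go to Q
Q | [1]11111   read 1 → write _, move S, go to H
H | [_]11111
Cell 3 holds 1 when M halts.

1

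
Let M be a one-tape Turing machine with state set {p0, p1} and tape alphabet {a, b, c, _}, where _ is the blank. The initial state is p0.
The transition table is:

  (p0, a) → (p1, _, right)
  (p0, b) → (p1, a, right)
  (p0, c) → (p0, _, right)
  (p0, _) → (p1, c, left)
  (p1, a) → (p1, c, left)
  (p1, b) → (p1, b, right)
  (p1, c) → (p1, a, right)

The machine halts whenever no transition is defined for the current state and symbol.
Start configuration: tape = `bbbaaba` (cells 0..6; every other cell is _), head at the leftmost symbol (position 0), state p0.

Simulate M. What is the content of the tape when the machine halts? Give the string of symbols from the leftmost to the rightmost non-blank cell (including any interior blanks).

p0 | [b]bbaaba_   read b → write a, move right, go to p1
p1 | a[b]baaba_   read b → write b, move right, go to p1
p1 | ab[b]aaba_   read b → write b, move right, go to p1
p1 | abb[a]aba_   read a → write c, move left, go to p1
p1 | ab[b]caba_   read b → write b, move right, go to p1
p1 | abb[c]aba_   read c → write a, move right, go to p1
p1 | abba[a]ba_   read a → write c, move left, go to p1
p1 | abb[a]cba_   read a → write c, move left, go to p1
p1 | ab[b]ccba_   read b → write b, move right, go to p1
p1 | abb[c]cba_   read c → write a, move right, go to p1
p1 | abba[c]ba_   read c → write a, move right, go to p1
p1 | abbaa[b]a_   read b → write b, move right, go to p1
p1 | abbaab[a]_   read a → write c, move left, go to p1
p1 | abbaa[b]c_   read b → write b, move right, go to p1
p1 | abbaab[c]_   read c → write a, move right, go to p1
p1 | abbaaba[_]
The non-blank tape span at halt is abbaaba.

abbaaba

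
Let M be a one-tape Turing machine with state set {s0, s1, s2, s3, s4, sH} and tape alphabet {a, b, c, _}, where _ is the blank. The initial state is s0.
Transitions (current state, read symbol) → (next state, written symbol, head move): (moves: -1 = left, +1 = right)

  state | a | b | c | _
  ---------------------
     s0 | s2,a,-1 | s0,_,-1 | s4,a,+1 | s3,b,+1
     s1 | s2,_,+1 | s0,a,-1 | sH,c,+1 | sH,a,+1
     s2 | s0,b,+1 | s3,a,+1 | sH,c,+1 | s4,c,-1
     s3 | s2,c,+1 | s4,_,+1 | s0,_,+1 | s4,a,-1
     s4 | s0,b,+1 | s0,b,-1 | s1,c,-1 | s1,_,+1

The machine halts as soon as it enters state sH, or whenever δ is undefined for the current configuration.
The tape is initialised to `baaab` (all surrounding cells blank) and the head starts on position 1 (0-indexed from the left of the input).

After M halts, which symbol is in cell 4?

s0 | b[a]aab__   read a → write a, move -1, go to s2
s2 | [b]aaab__   read b → write a, move +1, go to s3
s3 | a[a]aab__   read a → write c, move +1, go to s2
s2 | ac[a]ab__   read a → write b, move +1, go to s0
s0 | acb[a]b__   read a → write a, move -1, go to s2
s2 | ac[b]ab__   read b → write a, move +1, go to s3
s3 | aca[a]b__   read a → write c, move +1, go to s2
s2 | acac[b]__   read b → write a, move +1, go to s3
s3 | acaca[_]_   read _ → write a, move -1, go to s4
s4 | acac[a]a_   read a → write b, move +1, go to s0
s0 | acacb[a]_   read a → write a, move -1, go to s2
s2 | acac[b]a_   read b → write a, move +1, go to s3
s3 | acaca[a]_   read a → write c, move +1, go to s2
s2 | acacac[_]   read _ → write c, move -1, go to s4
s4 | acaca[c]c   read c → write c, move -1, go to s1
s1 | acac[a]cc   read a → write _, move +1, go to s2
s2 | acac_[c]c   read c → write c, move +1, go to sH
sH | acac_c[c]
Cell 4 holds _ when M halts.

_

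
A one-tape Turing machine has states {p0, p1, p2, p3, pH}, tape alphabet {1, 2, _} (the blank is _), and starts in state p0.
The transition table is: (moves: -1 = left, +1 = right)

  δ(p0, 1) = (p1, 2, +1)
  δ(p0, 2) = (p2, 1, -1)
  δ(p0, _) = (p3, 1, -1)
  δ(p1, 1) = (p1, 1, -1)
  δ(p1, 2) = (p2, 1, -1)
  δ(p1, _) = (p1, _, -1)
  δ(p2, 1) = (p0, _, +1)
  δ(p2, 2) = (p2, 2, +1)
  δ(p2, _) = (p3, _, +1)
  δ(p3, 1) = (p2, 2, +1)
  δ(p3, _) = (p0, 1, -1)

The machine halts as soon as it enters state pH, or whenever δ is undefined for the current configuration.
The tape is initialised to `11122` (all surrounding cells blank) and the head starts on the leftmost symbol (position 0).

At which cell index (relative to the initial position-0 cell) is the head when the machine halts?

4

state=p0 head=0 tape=_[1]1122__   (p0,1)→(p1,2,+1)
state=p1 head=1 tape=_2[1]122__   (p1,1)→(p1,1,-1)
state=p1 head=0 tape=_[2]1122__   (p1,2)→(p2,1,-1)
state=p2 head=-1 tape=[_]11122__   (p2,_)→(p3,_,+1)
state=p3 head=0 tape=_[1]1122__   (p3,1)→(p2,2,+1)
state=p2 head=1 tape=_2[1]122__   (p2,1)→(p0,_,+1)
state=p0 head=2 tape=_2_[1]22__   (p0,1)→(p1,2,+1)
state=p1 head=3 tape=_2_2[2]2__   (p1,2)→(p2,1,-1)
state=p2 head=2 tape=_2_[2]12__   (p2,2)→(p2,2,+1)
state=p2 head=3 tape=_2_2[1]2__   (p2,1)→(p0,_,+1)
state=p0 head=4 tape=_2_2_[2]__   (p0,2)→(p2,1,-1)
state=p2 head=3 tape=_2_2[_]1__   (p2,_)→(p3,_,+1)
state=p3 head=4 tape=_2_2_[1]__   (p3,1)→(p2,2,+1)
state=p2 head=5 tape=_2_2_2[_]_   (p2,_)→(p3,_,+1)
state=p3 head=6 tape=_2_2_2_[_]   (p3,_)→(p0,1,-1)
state=p0 head=5 tape=_2_2_2[_]1   (p0,_)→(p3,1,-1)
state=p3 head=4 tape=_2_2_[2]11
At halt the head is at cell 4.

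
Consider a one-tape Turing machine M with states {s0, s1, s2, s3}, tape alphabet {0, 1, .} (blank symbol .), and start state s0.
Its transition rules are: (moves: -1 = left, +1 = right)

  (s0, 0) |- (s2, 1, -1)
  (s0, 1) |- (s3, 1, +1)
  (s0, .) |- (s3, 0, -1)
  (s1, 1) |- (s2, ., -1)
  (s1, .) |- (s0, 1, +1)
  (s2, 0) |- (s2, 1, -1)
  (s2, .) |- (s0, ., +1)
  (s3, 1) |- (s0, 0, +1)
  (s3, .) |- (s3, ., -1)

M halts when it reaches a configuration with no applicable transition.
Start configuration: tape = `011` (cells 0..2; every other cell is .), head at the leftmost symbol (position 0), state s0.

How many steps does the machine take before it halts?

8

s0 | .[0]11.   read 0 → write 1, move -1, go to s2
s2 | [.]111.   read . → write ., move +1, go to s0
s0 | .[1]11.   read 1 → write 1, move +1, go to s3
s3 | .1[1]1.   read 1 → write 0, move +1, go to s0
s0 | .10[1].   read 1 → write 1, move +1, go to s3
s3 | .101[.]   read . → write ., move -1, go to s3
s3 | .10[1].   read 1 → write 0, move +1, go to s0
s0 | .100[.]   read . → write 0, move -1, go to s3
s3 | .10[0]0
M halts after 8 transitions.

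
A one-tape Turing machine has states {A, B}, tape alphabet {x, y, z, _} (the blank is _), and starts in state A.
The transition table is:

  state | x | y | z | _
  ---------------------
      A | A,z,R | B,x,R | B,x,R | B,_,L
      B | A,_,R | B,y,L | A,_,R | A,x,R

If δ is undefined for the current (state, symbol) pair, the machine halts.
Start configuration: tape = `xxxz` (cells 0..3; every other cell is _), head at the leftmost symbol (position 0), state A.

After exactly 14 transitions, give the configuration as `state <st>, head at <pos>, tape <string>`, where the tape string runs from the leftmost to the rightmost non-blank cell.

state=A head=0 tape=[x]xxz__   (A,x)→(A,z,R)
state=A head=1 tape=z[x]xz__   (A,x)→(A,z,R)
state=A head=2 tape=zz[x]z__   (A,x)→(A,z,R)
state=A head=3 tape=zzz[z]__   (A,z)→(B,x,R)
state=B head=4 tape=zzzx[_]_   (B,_)→(A,x,R)
state=A head=5 tape=zzzxx[_]   (A,_)→(B,_,L)
state=B head=4 tape=zzzx[x]_   (B,x)→(A,_,R)
state=A head=5 tape=zzzx_[_]   (A,_)→(B,_,L)
state=B head=4 tape=zzzx[_]_   (B,_)→(A,x,R)
state=A head=5 tape=zzzxx[_]   (A,_)→(B,_,L)
state=B head=4 tape=zzzx[x]_   (B,x)→(A,_,R)
state=A head=5 tape=zzzx_[_]   (A,_)→(B,_,L)
state=B head=4 tape=zzzx[_]_   (B,_)→(A,x,R)
state=A head=5 tape=zzzxx[_]   (A,_)→(B,_,L)
state=B head=4 tape=zzzx[x]_
After 14 steps: state B, head at 4, tape zzzxx.

state B, head at 4, tape zzzxx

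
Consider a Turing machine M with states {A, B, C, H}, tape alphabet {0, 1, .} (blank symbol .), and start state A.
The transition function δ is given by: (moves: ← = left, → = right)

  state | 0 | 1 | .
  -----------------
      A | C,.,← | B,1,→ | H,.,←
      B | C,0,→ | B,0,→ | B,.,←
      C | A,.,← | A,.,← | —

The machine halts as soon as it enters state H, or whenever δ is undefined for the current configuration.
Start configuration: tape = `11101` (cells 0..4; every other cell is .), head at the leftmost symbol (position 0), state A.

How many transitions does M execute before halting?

10

A | ..[1]1101   read 1 → write 1, move →, go to B
B | ..1[1]101   read 1 → write 0, move →, go to B
B | ..10[1]01   read 1 → write 0, move →, go to B
B | ..100[0]1   read 0 → write 0, move →, go to C
C | ..1000[1]   read 1 → write ., move ←, go to A
A | ..100[0].   read 0 → write ., move ←, go to C
C | ..10[0]..   read 0 → write ., move ←, go to A
A | ..1[0]...   read 0 → write ., move ←, go to C
C | ..[1]....   read 1 → write ., move ←, go to A
A | .[.].....   read . → write ., move ←, go to H
H | [.]......
M halts after 10 transitions.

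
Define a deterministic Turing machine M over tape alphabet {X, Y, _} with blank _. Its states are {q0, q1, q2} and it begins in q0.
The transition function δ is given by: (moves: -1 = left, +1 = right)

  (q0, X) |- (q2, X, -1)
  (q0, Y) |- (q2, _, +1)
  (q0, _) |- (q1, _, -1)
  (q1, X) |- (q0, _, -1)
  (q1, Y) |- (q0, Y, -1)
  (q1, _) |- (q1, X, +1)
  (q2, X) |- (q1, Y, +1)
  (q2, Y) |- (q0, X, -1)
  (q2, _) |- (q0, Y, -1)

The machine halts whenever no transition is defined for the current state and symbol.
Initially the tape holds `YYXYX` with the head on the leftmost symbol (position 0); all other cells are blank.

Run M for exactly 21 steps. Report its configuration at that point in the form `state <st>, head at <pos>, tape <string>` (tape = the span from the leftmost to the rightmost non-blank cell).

state q1, head at -3, tape YY_XYX

q0 | ___[Y]YXYX   read Y → write _, move +1, go to q2
q2 | ____[Y]XYX   read Y → write X, move -1, go to q0
q0 | ___[_]XXYX   read _ → write _, move -1, go to q1
q1 | __[_]_XXYX   read _ → write X, move +1, go to q1
q1 | __X[_]XXYX   read _ → write X, move +1, go to q1
q1 | __XX[X]XYX   read X → write _, move -1, go to q0
q0 | __X[X]_XYX   read X → write X, move -1, go to q2
q2 | __[X]X_XYX   read X → write Y, move +1, go to q1
q1 | __Y[X]_XYX   read X → write _, move -1, go to q0
q0 | __[Y]__XYX   read Y → write _, move +1, go to q2
q2 | ___[_]_XYX   read _ → write Y, move -1, go to q0
q0 | __[_]Y_XYX   read _ → write _, move -1, go to q1
q1 | _[_]_Y_XYX   read _ → write X, move +1, go to q1
q1 | _X[_]Y_XYX   read _ → write X, move +1, go to q1
q1 | _XX[Y]_XYX   read Y → write Y, move -1, go to q0
q0 | _X[X]Y_XYX   read X → write X, move -1, go to q2
q2 | _[X]XY_XYX   read X → write Y, move +1, go to q1
q1 | _Y[X]Y_XYX   read X → write _, move -1, go to q0
q0 | _[Y]_Y_XYX   read Y → write _, move +1, go to q2
q2 | __[_]Y_XYX   read _ → write Y, move -1, go to q0
q0 | _[_]YY_XYX   read _ → write _, move -1, go to q1
q1 | [_]_YY_XYX
After 21 steps: state q1, head at -3, tape YY_XYX.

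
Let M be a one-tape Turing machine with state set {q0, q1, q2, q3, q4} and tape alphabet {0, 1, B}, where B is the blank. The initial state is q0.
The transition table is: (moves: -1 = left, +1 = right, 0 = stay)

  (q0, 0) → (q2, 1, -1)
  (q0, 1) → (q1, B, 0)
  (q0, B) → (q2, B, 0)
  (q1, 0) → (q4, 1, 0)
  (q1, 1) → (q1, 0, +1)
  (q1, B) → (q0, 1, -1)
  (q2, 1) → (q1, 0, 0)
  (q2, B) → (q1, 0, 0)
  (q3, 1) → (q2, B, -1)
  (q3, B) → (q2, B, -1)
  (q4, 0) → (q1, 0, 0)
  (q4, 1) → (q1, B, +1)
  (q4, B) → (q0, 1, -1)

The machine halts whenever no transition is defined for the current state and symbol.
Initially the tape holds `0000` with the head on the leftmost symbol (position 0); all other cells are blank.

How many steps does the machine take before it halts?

q0 | B[0]000BBB   read 0 → write 1, move -1, go to q2
q2 | [B]1000BBB   read B → write 0, move 0, go to q1
q1 | [0]1000BBB   read 0 → write 1, move 0, go to q4
q4 | [1]1000BBB   read 1 → write B, move +1, go to q1
q1 | B[1]000BBB   read 1 → write 0, move +1, go to q1
q1 | B0[0]00BBB   read 0 → write 1, move 0, go to q4
q4 | B0[1]00BBB   read 1 → write B, move +1, go to q1
q1 | B0B[0]0BBB   read 0 → write 1, move 0, go to q4
q4 | B0B[1]0BBB   read 1 → write B, move +1, go to q1
q1 | B0BB[0]BBB   read 0 → write 1, move 0, go to q4
q4 | B0BB[1]BBB   read 1 → write B, move +1, go to q1
q1 | B0BBB[B]BB   read B → write 1, move -1, go to q0
q0 | B0BB[B]1BB   read B → write B, move 0, go to q2
q2 | B0BB[B]1BB   read B → write 0, move 0, go to q1
q1 | B0BB[0]1BB   read 0 → write 1, move 0, go to q4
q4 | B0BB[1]1BB   read 1 → write B, move +1, go to q1
q1 | B0BBB[1]BB   read 1 → write 0, move +1, go to q1
q1 | B0BBB0[B]B   read B → write 1, move -1, go to q0
q0 | B0BBB[0]1B   read 0 → write 1, move -1, go to q2
q2 | B0BB[B]11B   read B → write 0, move 0, go to q1
q1 | B0BB[0]11B   read 0 → write 1, move 0, go to q4
q4 | B0BB[1]11B   read 1 → write B, move +1, go to q1
q1 | B0BBB[1]1B   read 1 → write 0, move +1, go to q1
q1 | B0BBB0[1]B   read 1 → write 0, move +1, go to q1
q1 | B0BBB00[B]   read B → write 1, move -1, go to q0
q0 | B0BBB0[0]1   read 0 → write 1, move -1, go to q2
q2 | B0BBB[0]11
M halts after 26 transitions.

26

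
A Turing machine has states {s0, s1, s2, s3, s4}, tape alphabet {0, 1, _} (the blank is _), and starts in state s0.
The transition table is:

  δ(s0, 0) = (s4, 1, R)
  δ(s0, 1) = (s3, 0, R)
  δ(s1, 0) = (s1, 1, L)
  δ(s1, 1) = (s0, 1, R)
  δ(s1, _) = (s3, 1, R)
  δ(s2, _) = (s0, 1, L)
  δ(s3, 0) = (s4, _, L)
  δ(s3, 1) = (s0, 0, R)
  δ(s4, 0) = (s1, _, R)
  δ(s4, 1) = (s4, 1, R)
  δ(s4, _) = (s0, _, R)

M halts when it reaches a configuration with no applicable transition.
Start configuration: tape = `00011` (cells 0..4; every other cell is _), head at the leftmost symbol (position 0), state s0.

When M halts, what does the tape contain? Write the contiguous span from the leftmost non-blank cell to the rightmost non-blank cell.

11000

s0 | [0]0011_   read 0 → write 1, move R, go to s4
s4 | 1[0]011_   read 0 → write _, move R, go to s1
s1 | 1_[0]11_   read 0 → write 1, move L, go to s1
s1 | 1[_]111_   read _ → write 1, move R, go to s3
s3 | 11[1]11_   read 1 → write 0, move R, go to s0
s0 | 110[1]1_   read 1 → write 0, move R, go to s3
s3 | 1100[1]_   read 1 → write 0, move R, go to s0
s0 | 11000[_]
The non-blank tape span at halt is 11000.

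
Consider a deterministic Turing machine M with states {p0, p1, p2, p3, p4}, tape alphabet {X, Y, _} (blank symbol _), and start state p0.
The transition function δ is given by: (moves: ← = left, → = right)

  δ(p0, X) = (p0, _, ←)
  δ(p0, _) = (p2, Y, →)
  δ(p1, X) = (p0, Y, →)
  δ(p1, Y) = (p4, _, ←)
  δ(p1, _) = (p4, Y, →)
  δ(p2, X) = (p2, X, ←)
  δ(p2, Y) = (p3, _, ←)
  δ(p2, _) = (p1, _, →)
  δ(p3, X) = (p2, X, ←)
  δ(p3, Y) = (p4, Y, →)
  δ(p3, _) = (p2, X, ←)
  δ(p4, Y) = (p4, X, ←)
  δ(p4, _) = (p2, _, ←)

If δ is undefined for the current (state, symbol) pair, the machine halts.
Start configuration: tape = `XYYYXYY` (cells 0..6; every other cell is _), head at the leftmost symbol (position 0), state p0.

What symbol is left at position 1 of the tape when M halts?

state=p0 head=0 tape=____[X]YYYXYY   (p0,X)→(p0,_,←)
state=p0 head=-1 tape=___[_]_YYYXYY   (p0,_)→(p2,Y,→)
state=p2 head=0 tape=___Y[_]YYYXYY   (p2,_)→(p1,_,→)
state=p1 head=1 tape=___Y_[Y]YYXYY   (p1,Y)→(p4,_,←)
state=p4 head=0 tape=___Y[_]_YYXYY   (p4,_)→(p2,_,←)
state=p2 head=-1 tape=___[Y]__YYXYY   (p2,Y)→(p3,_,←)
state=p3 head=-2 tape=__[_]___YYXYY   (p3,_)→(p2,X,←)
state=p2 head=-3 tape=_[_]X___YYXYY   (p2,_)→(p1,_,→)
state=p1 head=-2 tape=__[X]___YYXYY   (p1,X)→(p0,Y,→)
state=p0 head=-1 tape=__Y[_]__YYXYY   (p0,_)→(p2,Y,→)
state=p2 head=0 tape=__YY[_]_YYXYY   (p2,_)→(p1,_,→)
state=p1 head=1 tape=__YY_[_]YYXYY   (p1,_)→(p4,Y,→)
state=p4 head=2 tape=__YY_Y[Y]YXYY   (p4,Y)→(p4,X,←)
state=p4 head=1 tape=__YY_[Y]XYXYY   (p4,Y)→(p4,X,←)
state=p4 head=0 tape=__YY[_]XXYXYY   (p4,_)→(p2,_,←)
state=p2 head=-1 tape=__Y[Y]_XXYXYY   (p2,Y)→(p3,_,←)
state=p3 head=-2 tape=__[Y]__XXYXYY   (p3,Y)→(p4,Y,→)
state=p4 head=-1 tape=__Y[_]_XXYXYY   (p4,_)→(p2,_,←)
state=p2 head=-2 tape=__[Y]__XXYXYY   (p2,Y)→(p3,_,←)
state=p3 head=-3 tape=_[_]___XXYXYY   (p3,_)→(p2,X,←)
state=p2 head=-4 tape=[_]X___XXYXYY   (p2,_)→(p1,_,→)
state=p1 head=-3 tape=_[X]___XXYXYY   (p1,X)→(p0,Y,→)
state=p0 head=-2 tape=_Y[_]__XXYXYY   (p0,_)→(p2,Y,→)
state=p2 head=-1 tape=_YY[_]_XXYXYY   (p2,_)→(p1,_,→)
state=p1 head=0 tape=_YY_[_]XXYXYY   (p1,_)→(p4,Y,→)
state=p4 head=1 tape=_YY_Y[X]XYXYY
Cell 1 holds X when M halts.

X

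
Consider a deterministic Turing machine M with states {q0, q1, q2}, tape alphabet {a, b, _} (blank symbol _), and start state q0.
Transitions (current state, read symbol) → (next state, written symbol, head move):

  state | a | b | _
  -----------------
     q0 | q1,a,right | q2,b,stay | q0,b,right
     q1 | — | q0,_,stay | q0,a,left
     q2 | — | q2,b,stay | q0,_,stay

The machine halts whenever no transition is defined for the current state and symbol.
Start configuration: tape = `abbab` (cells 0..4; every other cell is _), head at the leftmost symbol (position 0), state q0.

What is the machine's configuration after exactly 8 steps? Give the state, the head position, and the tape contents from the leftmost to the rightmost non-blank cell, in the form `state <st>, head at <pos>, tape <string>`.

state q2, head at 2, tape abbab

q0 | [a]bbab   read a → write a, move right, go to q1
q1 | a[b]bab   read b → write _, move stay, go to q0
q0 | a[_]bab   read _ → write b, move right, go to q0
q0 | ab[b]ab   read b → write b, move stay, go to q2
q2 | ab[b]ab   read b → write b, move stay, go to q2
q2 | ab[b]ab   read b → write b, move stay, go to q2
q2 | ab[b]ab   read b → write b, move stay, go to q2
q2 | ab[b]ab   read b → write b, move stay, go to q2
q2 | ab[b]ab
After 8 steps: state q2, head at 2, tape abbab.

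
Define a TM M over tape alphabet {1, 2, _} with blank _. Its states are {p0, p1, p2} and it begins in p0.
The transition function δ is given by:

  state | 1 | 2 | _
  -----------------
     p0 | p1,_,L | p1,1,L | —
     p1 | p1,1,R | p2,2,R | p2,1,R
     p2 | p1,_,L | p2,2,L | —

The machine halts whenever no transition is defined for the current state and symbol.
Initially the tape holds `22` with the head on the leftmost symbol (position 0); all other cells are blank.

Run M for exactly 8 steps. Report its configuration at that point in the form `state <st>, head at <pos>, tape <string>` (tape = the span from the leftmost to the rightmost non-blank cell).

state p1, head at 0, tape 1_2

p0 | _[2]2   read 2 → write 1, move L, go to p1
p1 | [_]12   read _ → write 1, move R, go to p2
p2 | 1[1]2   read 1 → write _, move L, go to p1
p1 | [1]_2   read 1 → write 1, move R, go to p1
p1 | 1[_]2   read _ → write 1, move R, go to p2
p2 | 11[2]   read 2 → write 2, move L, go to p2
p2 | 1[1]2   read 1 → write _, move L, go to p1
p1 | [1]_2   read 1 → write 1, move R, go to p1
p1 | 1[_]2
After 8 steps: state p1, head at 0, tape 1_2.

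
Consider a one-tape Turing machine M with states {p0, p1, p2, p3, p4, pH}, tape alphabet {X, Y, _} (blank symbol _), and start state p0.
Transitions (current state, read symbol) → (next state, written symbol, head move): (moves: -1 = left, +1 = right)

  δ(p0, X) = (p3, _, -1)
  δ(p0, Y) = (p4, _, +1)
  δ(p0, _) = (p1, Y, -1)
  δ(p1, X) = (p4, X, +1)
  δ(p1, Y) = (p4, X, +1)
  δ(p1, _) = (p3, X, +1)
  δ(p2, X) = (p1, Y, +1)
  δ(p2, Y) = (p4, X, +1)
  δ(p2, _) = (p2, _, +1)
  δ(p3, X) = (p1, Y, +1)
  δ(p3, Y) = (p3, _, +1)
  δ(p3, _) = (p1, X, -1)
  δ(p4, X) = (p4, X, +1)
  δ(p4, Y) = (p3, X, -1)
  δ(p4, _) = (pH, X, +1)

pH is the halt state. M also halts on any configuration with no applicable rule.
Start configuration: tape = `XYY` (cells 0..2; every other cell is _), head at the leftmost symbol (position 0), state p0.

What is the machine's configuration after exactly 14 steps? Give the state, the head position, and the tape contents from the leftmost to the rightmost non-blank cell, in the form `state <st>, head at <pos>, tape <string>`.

state=p0 head=0 tape=__[X]YY____   (p0,X)→(p3,_,-1)
state=p3 head=-1 tape=_[_]_YY____   (p3,_)→(p1,X,-1)
state=p1 head=-2 tape=[_]X_YY____   (p1,_)→(p3,X,+1)
state=p3 head=-1 tape=X[X]_YY____   (p3,X)→(p1,Y,+1)
state=p1 head=0 tape=XY[_]YY____   (p1,_)→(p3,X,+1)
state=p3 head=1 tape=XYX[Y]Y____   (p3,Y)→(p3,_,+1)
state=p3 head=2 tape=XYX_[Y]____   (p3,Y)→(p3,_,+1)
state=p3 head=3 tape=XYX__[_]___   (p3,_)→(p1,X,-1)
state=p1 head=2 tape=XYX_[_]X___   (p1,_)→(p3,X,+1)
state=p3 head=3 tape=XYX_X[X]___   (p3,X)→(p1,Y,+1)
state=p1 head=4 tape=XYX_XY[_]__   (p1,_)→(p3,X,+1)
state=p3 head=5 tape=XYX_XYX[_]_   (p3,_)→(p1,X,-1)
state=p1 head=4 tape=XYX_XY[X]X_   (p1,X)→(p4,X,+1)
state=p4 head=5 tape=XYX_XYX[X]_   (p4,X)→(p4,X,+1)
state=p4 head=6 tape=XYX_XYXX[_]
After 14 steps: state p4, head at 6, tape XYX_XYXX.

state p4, head at 6, tape XYX_XYXX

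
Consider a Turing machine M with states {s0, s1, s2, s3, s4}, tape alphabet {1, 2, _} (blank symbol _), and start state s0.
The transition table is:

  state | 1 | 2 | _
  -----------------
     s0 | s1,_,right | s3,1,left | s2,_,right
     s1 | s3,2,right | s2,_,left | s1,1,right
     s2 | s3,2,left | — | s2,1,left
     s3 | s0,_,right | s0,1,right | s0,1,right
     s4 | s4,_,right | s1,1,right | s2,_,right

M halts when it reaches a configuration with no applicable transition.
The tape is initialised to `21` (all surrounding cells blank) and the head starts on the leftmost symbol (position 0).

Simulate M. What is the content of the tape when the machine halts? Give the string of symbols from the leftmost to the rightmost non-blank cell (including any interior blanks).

1___2111

s0 | _[2]1_____   read 2 → write 1, move left, go to s3
s3 | [_]11_____   read _ → write 1, move right, go to s0
s0 | 1[1]1_____   read 1 → write _, move right, go to s1
s1 | 1_[1]_____   read 1 → write 2, move right, go to s3
s3 | 1_2[_]____   read _ → write 1, move right, go to s0
s0 | 1_21[_]___   read _ → write _, move right, go to s2
s2 | 1_21_[_]__   read _ → write 1, move left, go to s2
s2 | 1_21[_]1__   read _ → write 1, move left, go to s2
s2 | 1_2[1]11__   read 1 → write 2, move left, go to s3
s3 | 1_[2]211__   read 2 → write 1, move right, go to s0
s0 | 1_1[2]11__   read 2 → write 1, move left, go to s3
s3 | 1_[1]111__   read 1 → write _, move right, go to s0
s0 | 1__[1]11__   read 1 → write _, move right, go to s1
s1 | 1___[1]1__   read 1 → write 2, move right, go to s3
s3 | 1___2[1]__   read 1 → write _, move right, go to s0
s0 | 1___2_[_]_   read _ → write _, move right, go to s2
s2 | 1___2__[_]   read _ → write 1, move left, go to s2
s2 | 1___2_[_]1   read _ → write 1, move left, go to s2
s2 | 1___2[_]11   read _ → write 1, move left, go to s2
s2 | 1___[2]111
The non-blank tape span at halt is 1___2111.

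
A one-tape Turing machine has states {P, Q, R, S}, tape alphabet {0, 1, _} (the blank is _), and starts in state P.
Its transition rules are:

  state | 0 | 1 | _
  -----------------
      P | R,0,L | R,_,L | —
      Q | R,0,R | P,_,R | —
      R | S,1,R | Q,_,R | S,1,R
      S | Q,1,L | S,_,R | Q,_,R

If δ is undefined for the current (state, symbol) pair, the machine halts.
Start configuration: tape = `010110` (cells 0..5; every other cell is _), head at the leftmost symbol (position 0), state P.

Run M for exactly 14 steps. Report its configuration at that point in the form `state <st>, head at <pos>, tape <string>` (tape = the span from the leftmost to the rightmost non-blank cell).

state S, head at 2, tape 1_1_110

state=P head=0 tape=_[0]10110   (P,0)→(R,0,L)
state=R head=-1 tape=[_]010110   (R,_)→(S,1,R)
state=S head=0 tape=1[0]10110   (S,0)→(Q,1,L)
state=Q head=-1 tape=[1]110110   (Q,1)→(P,_,R)
state=P head=0 tape=_[1]10110   (P,1)→(R,_,L)
state=R head=-1 tape=[_]_10110   (R,_)→(S,1,R)
state=S head=0 tape=1[_]10110   (S,_)→(Q,_,R)
state=Q head=1 tape=1_[1]0110   (Q,1)→(P,_,R)
state=P head=2 tape=1__[0]110   (P,0)→(R,0,L)
state=R head=1 tape=1_[_]0110   (R,_)→(S,1,R)
state=S head=2 tape=1_1[0]110   (S,0)→(Q,1,L)
state=Q head=1 tape=1_[1]1110   (Q,1)→(P,_,R)
state=P head=2 tape=1__[1]110   (P,1)→(R,_,L)
state=R head=1 tape=1_[_]_110   (R,_)→(S,1,R)
state=S head=2 tape=1_1[_]110
After 14 steps: state S, head at 2, tape 1_1_110.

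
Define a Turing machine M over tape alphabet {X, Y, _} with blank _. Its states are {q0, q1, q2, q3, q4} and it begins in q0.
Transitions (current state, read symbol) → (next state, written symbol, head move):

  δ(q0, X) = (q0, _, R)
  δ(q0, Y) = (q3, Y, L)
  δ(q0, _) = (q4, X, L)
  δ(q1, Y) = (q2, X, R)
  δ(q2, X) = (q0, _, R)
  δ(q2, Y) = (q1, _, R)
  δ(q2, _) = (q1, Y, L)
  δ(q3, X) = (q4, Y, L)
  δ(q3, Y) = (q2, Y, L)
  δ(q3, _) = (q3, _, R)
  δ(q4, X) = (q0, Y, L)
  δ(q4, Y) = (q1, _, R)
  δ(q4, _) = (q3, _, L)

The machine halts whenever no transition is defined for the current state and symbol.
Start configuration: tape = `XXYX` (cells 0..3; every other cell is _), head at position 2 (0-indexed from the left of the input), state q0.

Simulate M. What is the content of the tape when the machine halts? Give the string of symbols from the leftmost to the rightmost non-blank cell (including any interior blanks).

YYYYYX

q0 | ___XX[Y]X   read Y → write Y, move L, go to q3
q3 | ___X[X]YX   read X → write Y, move L, go to q4
q4 | ___[X]YYX   read X → write Y, move L, go to q0
q0 | __[_]YYYX   read _ → write X, move L, go to q4
q4 | _[_]XYYYX   read _ → write _, move L, go to q3
q3 | [_]_XYYYX   read _ → write _, move R, go to q3
q3 | _[_]XYYYX   read _ → write _, move R, go to q3
q3 | __[X]YYYX   read X → write Y, move L, go to q4
q4 | _[_]YYYYX   read _ → write _, move L, go to q3
q3 | [_]_YYYYX   read _ → write _, move R, go to q3
q3 | _[_]YYYYX   read _ → write _, move R, go to q3
q3 | __[Y]YYYX   read Y → write Y, move L, go to q2
q2 | _[_]YYYYX   read _ → write Y, move L, go to q1
q1 | [_]YYYYYX
The non-blank tape span at halt is YYYYYX.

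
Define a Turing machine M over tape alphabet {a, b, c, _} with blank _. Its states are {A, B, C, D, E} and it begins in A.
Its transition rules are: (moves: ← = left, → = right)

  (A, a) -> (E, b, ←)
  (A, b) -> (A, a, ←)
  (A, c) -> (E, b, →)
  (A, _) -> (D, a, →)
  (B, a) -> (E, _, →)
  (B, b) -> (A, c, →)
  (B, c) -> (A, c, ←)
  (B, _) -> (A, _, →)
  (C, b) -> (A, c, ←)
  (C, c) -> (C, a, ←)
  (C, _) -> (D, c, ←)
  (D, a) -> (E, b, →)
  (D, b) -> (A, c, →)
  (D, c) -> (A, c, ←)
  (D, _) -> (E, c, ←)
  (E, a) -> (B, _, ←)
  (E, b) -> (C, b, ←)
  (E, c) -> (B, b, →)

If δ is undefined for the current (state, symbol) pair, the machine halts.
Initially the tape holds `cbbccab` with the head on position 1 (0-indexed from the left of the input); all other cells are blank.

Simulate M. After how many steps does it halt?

A | c[b]bccab__   read b → write a, move ←, go to A
A | [c]abccab__   read c → write b, move →, go to E
E | b[a]bccab__   read a → write _, move ←, go to B
B | [b]_bccab__   read b → write c, move →, go to A
A | c[_]bccab__   read _ → write a, move →, go to D
D | ca[b]ccab__   read b → write c, move →, go to A
A | cac[c]cab__   read c → write b, move →, go to E
E | cacb[c]ab__   read c → write b, move →, go to B
B | cacbb[a]b__   read a → write _, move →, go to E
E | cacbb_[b]__   read b → write b, move ←, go to C
C | cacbb[_]b__   read _ → write c, move ←, go to D
D | cacb[b]cb__   read b → write c, move →, go to A
A | cacbc[c]b__   read c → write b, move →, go to E
E | cacbcb[b]__   read b → write b, move ←, go to C
C | cacbc[b]b__   read b → write c, move ←, go to A
A | cacb[c]cb__   read c → write b, move →, go to E
E | cacbb[c]b__   read c → write b, move →, go to B
B | cacbbb[b]__   read b → write c, move →, go to A
A | cacbbbc[_]_   read _ → write a, move →, go to D
D | cacbbbca[_]   read _ → write c, move ←, go to E
E | cacbbbc[a]c   read a → write _, move ←, go to B
B | cacbbb[c]_c   read c → write c, move ←, go to A
A | cacbb[b]c_c   read b → write a, move ←, go to A
A | cacb[b]ac_c   read b → write a, move ←, go to A
A | cac[b]aac_c   read b → write a, move ←, go to A
A | ca[c]aaac_c   read c → write b, move →, go to E
E | cab[a]aac_c   read a → write _, move ←, go to B
B | ca[b]_aac_c   read b → write c, move →, go to A
A | cac[_]aac_c   read _ → write a, move →, go to D
D | caca[a]ac_c   read a → write b, move →, go to E
E | cacab[a]c_c   read a → write _, move ←, go to B
B | caca[b]_c_c   read b → write c, move →, go to A
A | cacac[_]c_c   read _ → write a, move →, go to D
D | cacaca[c]_c   read c → write c, move ←, go to A
A | cacac[a]c_c   read a → write b, move ←, go to E
E | caca[c]bc_c   read c → write b, move →, go to B
B | cacab[b]c_c   read b → write c, move →, go to A
A | cacabc[c]_c   read c → write b, move →, go to E
E | cacabcb[_]c
M halts after 38 transitions.

38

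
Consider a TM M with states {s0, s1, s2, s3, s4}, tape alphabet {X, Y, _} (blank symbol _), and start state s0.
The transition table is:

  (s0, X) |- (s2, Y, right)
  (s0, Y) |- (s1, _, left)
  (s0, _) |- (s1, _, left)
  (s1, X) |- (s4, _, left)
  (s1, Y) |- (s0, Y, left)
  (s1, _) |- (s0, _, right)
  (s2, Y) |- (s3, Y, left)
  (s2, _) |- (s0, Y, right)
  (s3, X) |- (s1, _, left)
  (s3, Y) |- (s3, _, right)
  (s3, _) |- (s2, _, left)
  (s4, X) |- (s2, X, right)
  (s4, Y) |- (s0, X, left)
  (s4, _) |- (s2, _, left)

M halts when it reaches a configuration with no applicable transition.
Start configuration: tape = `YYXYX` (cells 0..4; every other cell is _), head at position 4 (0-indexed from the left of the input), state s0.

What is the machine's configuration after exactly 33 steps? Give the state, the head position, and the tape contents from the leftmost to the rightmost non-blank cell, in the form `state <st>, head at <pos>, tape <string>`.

s0 | _YYXY[X]__   read X → write Y, move right, go to s2
s2 | _YYXYY[_]_   read _ → write Y, move right, go to s0
s0 | _YYXYYY[_]   read _ → write _, move left, go to s1
s1 | _YYXYY[Y]_   read Y → write Y, move left, go to s0
s0 | _YYXY[Y]Y_   read Y → write _, move left, go to s1
s1 | _YYX[Y]_Y_   read Y → write Y, move left, go to s0
s0 | _YY[X]Y_Y_   read X → write Y, move right, go to s2
s2 | _YYY[Y]_Y_   read Y → write Y, move left, go to s3
s3 | _YY[Y]Y_Y_   read Y → write _, move right, go to s3
s3 | _YY_[Y]_Y_   read Y → write _, move right, go to s3
s3 | _YY__[_]Y_   read _ → write _, move left, go to s2
s2 | _YY_[_]_Y_   read _ → write Y, move right, go to s0
s0 | _YY_Y[_]Y_   read _ → write _, move left, go to s1
s1 | _YY_[Y]_Y_   read Y → write Y, move left, go to s0
s0 | _YY[_]Y_Y_   read _ → write _, move left, go to s1
s1 | _Y[Y]_Y_Y_   read Y → write Y, move left, go to s0
s0 | _[Y]Y_Y_Y_   read Y → write _, move left, go to s1
s1 | [_]_Y_Y_Y_   read _ → write _, move right, go to s0
s0 | _[_]Y_Y_Y_   read _ → write _, move left, go to s1
s1 | [_]_Y_Y_Y_   read _ → write _, move right, go to s0
s0 | _[_]Y_Y_Y_   read _ → write _, move left, go to s1
s1 | [_]_Y_Y_Y_   read _ → write _, move right, go to s0
s0 | _[_]Y_Y_Y_   read _ → write _, move left, go to s1
s1 | [_]_Y_Y_Y_   read _ → write _, move right, go to s0
s0 | _[_]Y_Y_Y_   read _ → write _, move left, go to s1
s1 | [_]_Y_Y_Y_   read _ → write _, move right, go to s0
s0 | _[_]Y_Y_Y_   read _ → write _, move left, go to s1
s1 | [_]_Y_Y_Y_   read _ → write _, move right, go to s0
s0 | _[_]Y_Y_Y_   read _ → write _, move left, go to s1
s1 | [_]_Y_Y_Y_   read _ → write _, move right, go to s0
s0 | _[_]Y_Y_Y_   read _ → write _, move left, go to s1
s1 | [_]_Y_Y_Y_   read _ → write _, move right, go to s0
s0 | _[_]Y_Y_Y_   read _ → write _, move left, go to s1
s1 | [_]_Y_Y_Y_
After 33 steps: state s1, head at -1, tape Y_Y_Y.

state s1, head at -1, tape Y_Y_Y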